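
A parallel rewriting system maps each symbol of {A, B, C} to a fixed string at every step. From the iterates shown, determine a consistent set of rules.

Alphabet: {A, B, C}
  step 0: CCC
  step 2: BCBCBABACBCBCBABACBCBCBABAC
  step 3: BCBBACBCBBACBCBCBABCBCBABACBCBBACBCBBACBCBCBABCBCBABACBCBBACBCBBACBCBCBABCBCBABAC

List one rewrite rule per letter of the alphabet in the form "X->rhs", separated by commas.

  step 2 ⇒ step 3: BCBCBABACBCBCBABACBCBCBABAC ⇒ BCB·BAC·BCB·BAC·BCB·CBA·BCB·CBA·BAC·BCB·BAC·BCB·BAC·BCB·CBA·BCB·CBA·BAC·BCB·BAC·BCB·BAC·BCB·CBA·BCB·CBA·BAC
    A ↦ CBA
    B ↦ BCB
    C ↦ BAC

A->CBA, B->BCB, C->BAC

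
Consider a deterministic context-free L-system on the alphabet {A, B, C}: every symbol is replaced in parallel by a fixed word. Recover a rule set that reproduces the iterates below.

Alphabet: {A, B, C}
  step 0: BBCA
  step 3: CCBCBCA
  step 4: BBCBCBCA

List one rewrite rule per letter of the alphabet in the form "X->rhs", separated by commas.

  step 3 ⇒ step 4: CCBCBCA ⇒ B·B·C·B·C·B·CA
    A ↦ CA
    B ↦ C
    C ↦ B

A->CA, B->C, C->B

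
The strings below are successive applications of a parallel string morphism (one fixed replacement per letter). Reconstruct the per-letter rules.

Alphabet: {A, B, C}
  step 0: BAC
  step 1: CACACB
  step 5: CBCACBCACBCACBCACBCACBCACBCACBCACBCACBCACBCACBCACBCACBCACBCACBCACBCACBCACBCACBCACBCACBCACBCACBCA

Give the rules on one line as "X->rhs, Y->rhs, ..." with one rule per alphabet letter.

  step 0 ⇒ step 1: BAC ⇒ CA·CA·CB
    A ↦ CA
    B ↦ CA
    C ↦ CB

A->CA, B->CA, C->CB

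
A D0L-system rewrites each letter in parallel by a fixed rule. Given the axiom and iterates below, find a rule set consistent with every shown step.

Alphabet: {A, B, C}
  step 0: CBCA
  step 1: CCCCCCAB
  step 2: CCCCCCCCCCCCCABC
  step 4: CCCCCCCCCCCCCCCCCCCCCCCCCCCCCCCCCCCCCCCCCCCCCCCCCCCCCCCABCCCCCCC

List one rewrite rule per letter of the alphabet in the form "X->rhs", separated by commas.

A->CAB, B->C, C->CC

  step 1 ⇒ step 2: CCCCCCAB ⇒ CC·CC·CC·CC·CC·CC·CAB·C
    A ↦ CAB
    B ↦ C
    C ↦ CC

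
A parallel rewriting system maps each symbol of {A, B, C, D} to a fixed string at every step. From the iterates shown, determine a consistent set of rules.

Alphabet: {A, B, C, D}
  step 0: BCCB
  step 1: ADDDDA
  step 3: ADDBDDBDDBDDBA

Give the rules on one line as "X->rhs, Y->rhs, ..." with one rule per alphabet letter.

  step 0 ⇒ step 1: BCCB ⇒ A·DD·DD·A
    B ↦ A
    C ↦ DD
    A ↦ B  (constrained at step 1)
    D ↦ CA  (constrained at step 1)

A->B, B->A, C->DD, D->CA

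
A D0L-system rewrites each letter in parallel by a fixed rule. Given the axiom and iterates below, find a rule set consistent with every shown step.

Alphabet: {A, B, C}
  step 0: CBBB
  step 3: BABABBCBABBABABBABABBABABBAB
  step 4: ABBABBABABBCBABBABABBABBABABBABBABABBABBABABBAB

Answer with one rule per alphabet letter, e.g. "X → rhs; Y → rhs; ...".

A->B, B->AB, C->BCB

  step 3 ⇒ step 4: BABABBCBABBABABBABABBABABBAB ⇒ AB·B·AB·B·AB·AB·BCB·AB·B·AB·AB·B·AB·B·AB·AB·B·AB·B·AB·AB·B·AB·B·AB·AB·B·AB
    A ↦ B
    B ↦ AB
    C ↦ BCB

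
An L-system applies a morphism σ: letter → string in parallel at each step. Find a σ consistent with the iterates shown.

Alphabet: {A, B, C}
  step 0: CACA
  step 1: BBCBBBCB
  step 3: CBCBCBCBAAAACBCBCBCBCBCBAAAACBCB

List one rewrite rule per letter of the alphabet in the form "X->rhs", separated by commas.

A->CB, B->AA, C->BB

  step 0 ⇒ step 1: CACA ⇒ BB·CB·BB·CB
    A ↦ CB
    C ↦ BB
    B ↦ AA  (constrained at step 1)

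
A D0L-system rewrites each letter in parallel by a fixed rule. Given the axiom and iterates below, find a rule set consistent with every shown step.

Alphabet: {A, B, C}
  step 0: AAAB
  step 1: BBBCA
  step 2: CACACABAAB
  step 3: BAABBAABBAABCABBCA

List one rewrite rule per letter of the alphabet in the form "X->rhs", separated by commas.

  step 2 ⇒ step 3: CACACABAAB ⇒ BAA·B·BAA·B·BAA·B·CA·B·B·CA
    A ↦ B
    B ↦ CA
    C ↦ BAA

A->B, B->CA, C->BAA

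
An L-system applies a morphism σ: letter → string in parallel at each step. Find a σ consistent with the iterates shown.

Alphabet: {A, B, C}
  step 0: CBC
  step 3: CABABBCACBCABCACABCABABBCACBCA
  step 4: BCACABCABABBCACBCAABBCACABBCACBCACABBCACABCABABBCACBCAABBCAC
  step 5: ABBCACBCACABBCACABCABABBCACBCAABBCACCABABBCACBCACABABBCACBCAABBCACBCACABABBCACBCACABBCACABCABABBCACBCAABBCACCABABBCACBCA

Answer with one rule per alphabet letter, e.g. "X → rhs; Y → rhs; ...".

  step 4 ⇒ step 5: BCACABCABABBCACBCAABBCACABBCACBCACABBCACABCABABBCACBCAABBCAC ⇒ AB·BCA·C·BCA·C·AB·BCA·C·AB·C·AB·AB·BCA·C·BCA·AB·BCA·C·C·AB·AB·BCA·C·BCA·C·AB·AB·BCA·C·BCA·AB·BCA·C·BCA·C·AB·AB·BCA·C·BCA·C·AB·BCA·C·AB·C·AB·AB·BCA·C·BCA·AB·BCA·C·C·AB·AB·BCA·C·BCA
    A ↦ C
    B ↦ AB
    C ↦ BCA

A->C, B->AB, C->BCA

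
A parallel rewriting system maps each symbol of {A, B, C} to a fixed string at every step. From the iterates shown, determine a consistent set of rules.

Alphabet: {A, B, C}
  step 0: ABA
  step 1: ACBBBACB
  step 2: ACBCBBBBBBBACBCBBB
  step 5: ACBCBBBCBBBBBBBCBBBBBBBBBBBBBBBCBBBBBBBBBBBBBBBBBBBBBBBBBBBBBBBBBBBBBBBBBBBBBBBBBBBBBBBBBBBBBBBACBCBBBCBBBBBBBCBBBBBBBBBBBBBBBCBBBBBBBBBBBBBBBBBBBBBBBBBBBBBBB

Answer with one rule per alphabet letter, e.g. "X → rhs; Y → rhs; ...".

  step 1 ⇒ step 2: ACBBBACB ⇒ ACB·CB·BB·BB·BB·ACB·CB·BB
    A ↦ ACB
    B ↦ BB
    C ↦ CB

A->ACB, B->BB, C->CB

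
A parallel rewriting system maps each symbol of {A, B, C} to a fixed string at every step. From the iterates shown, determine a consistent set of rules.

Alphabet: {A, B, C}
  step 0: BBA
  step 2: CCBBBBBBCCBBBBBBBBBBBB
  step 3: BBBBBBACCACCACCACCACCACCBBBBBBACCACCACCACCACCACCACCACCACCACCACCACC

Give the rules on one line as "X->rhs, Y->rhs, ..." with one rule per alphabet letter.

  step 2 ⇒ step 3: CCBBBBBBCCBBBBBBBBBBBB ⇒ BBB·BBB·ACC·ACC·ACC·ACC·ACC·ACC·BBB·BBB·ACC·ACC·ACC·ACC·ACC·ACC·ACC·ACC·ACC·ACC·ACC·ACC
    B ↦ ACC
    C ↦ BBB
    A ↦ CC  (constrained at step 0)

A->CC, B->ACC, C->BBB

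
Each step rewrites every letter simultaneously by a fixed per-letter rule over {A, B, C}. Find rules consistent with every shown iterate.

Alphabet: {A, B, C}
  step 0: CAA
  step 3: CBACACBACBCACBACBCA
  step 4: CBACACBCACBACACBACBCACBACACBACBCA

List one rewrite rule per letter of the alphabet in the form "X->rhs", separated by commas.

  step 3 ⇒ step 4: CBACACBACBCACBACBCA ⇒ CB·A·CA·CB·CA·CB·A·CA·CB·A·CB·CA·CB·A·CA·CB·A·CB·CA
    A ↦ CA
    B ↦ A
    C ↦ CB

A->CA, B->A, C->CB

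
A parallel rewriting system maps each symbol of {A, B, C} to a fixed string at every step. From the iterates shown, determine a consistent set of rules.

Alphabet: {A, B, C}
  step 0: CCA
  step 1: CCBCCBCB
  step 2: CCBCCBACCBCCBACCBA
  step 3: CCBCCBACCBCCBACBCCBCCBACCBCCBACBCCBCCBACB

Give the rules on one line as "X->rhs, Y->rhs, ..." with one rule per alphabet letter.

  step 2 ⇒ step 3: CCBCCBACCBCCBACCBA ⇒ CCB·CCB·A·CCB·CCB·A·CB·CCB·CCB·A·CCB·CCB·A·CB·CCB·CCB·A·CB
    A ↦ CB
    B ↦ A
    C ↦ CCB

A->CB, B->A, C->CCB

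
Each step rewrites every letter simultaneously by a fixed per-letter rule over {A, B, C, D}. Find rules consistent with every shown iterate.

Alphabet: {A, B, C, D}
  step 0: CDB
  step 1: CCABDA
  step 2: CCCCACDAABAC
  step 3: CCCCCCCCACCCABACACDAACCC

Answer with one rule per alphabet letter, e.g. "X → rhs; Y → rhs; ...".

  step 2 ⇒ step 3: CCCCACDAABAC ⇒ CC·CC·CC·CC·AC·CC·AB·AC·AC·DA·AC·CC
    A ↦ AC
    B ↦ DA
    C ↦ CC
    D ↦ AB

A->AC, B->DA, C->CC, D->AB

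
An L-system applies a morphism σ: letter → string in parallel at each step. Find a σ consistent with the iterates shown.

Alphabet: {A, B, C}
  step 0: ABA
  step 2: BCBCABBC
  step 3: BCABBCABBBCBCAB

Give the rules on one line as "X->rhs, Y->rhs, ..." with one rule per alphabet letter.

  step 2 ⇒ step 3: BCBCABBC ⇒ BC·AB·BC·AB·B·BC·BC·AB
    A ↦ B
    B ↦ BC
    C ↦ AB

A->B, B->BC, C->AB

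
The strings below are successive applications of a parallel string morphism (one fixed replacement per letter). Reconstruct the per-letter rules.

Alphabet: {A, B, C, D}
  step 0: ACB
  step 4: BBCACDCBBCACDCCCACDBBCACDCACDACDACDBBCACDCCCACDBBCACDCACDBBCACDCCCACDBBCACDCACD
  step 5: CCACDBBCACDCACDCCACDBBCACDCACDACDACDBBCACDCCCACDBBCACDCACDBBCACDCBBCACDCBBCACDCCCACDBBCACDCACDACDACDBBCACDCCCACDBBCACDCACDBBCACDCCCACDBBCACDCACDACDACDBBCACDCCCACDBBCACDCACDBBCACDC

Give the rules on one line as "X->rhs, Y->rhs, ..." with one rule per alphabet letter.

A->BBC, B->C, C->ACD, D->C

  step 4 ⇒ step 5: BBCACDCBBCACDCCCACDBBCACDCACDACDACDBBCACDCCCACDBBCACDCACDBBCACDCCCACDBBCACDCACD ⇒ C·C·ACD·BBC·ACD·C·ACD·C·C·ACD·BBC·ACD·C·ACD·ACD·ACD·BBC·ACD·C·C·C·ACD·BBC·ACD·C·ACD·BBC·ACD·C·BBC·ACD·C·BBC·ACD·C·C·C·ACD·BBC·ACD·C·ACD·ACD·ACD·BBC·ACD·C·C·C·ACD·BBC·ACD·C·ACD·BBC·ACD·C·C·C·ACD·BBC·ACD·C·ACD·ACD·ACD·BBC·ACD·C·C·C·ACD·BBC·ACD·C·ACD·BBC·ACD·C
    A ↦ BBC
    B ↦ C
    C ↦ ACD
    D ↦ C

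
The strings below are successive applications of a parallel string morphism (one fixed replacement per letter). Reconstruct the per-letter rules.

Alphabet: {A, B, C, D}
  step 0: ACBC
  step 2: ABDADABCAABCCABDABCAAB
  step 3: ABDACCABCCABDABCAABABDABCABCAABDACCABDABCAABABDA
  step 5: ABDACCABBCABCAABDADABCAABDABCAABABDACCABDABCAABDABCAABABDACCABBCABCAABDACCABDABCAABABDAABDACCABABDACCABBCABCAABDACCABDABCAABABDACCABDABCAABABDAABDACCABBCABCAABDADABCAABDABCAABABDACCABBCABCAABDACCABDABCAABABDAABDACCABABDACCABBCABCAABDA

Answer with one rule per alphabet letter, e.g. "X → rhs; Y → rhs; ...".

A->AB, B->DA, C->BCA, D->CC

  step 2 ⇒ step 3: ABDADABCAABCCABDABCAAB ⇒ AB·DA·CC·AB·CC·AB·DA·BCA·AB·AB·DA·BCA·BCA·AB·DA·CC·AB·DA·BCA·AB·AB·DA
    A ↦ AB
    B ↦ DA
    C ↦ BCA
    D ↦ CC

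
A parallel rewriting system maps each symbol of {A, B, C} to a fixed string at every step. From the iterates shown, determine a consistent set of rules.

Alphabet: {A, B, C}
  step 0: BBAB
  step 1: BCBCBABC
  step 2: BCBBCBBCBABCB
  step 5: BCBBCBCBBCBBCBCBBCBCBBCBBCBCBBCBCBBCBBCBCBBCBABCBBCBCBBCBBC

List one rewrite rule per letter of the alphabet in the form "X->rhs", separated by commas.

  step 1 ⇒ step 2: BCBCBABC ⇒ BC·B·BC·B·BC·BA·BC·B
    A ↦ BA
    B ↦ BC
    C ↦ B

A->BA, B->BC, C->B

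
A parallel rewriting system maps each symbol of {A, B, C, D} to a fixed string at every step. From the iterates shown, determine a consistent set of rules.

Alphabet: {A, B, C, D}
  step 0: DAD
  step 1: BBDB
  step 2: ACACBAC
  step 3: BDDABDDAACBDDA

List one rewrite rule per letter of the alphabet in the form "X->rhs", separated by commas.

  step 2 ⇒ step 3: ACACBAC ⇒ BD·DA·BD·DA·AC·BD·DA
    A ↦ BD
    B ↦ AC
    C ↦ DA
  step 0 ⇒ step 1: DAD ⇒ B·BD·B
    D ↦ B

A->BD, B->AC, C->DA, D->B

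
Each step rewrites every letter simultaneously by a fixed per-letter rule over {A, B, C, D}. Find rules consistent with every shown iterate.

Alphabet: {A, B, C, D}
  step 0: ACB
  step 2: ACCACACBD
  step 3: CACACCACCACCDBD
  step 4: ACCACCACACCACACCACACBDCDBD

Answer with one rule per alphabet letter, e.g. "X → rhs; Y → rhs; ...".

  step 3 ⇒ step 4: CACACCACCACCDBD ⇒ AC·C·AC·C·AC·AC·C·AC·AC·C·AC·AC·BD·CD·BD
    A ↦ C
    B ↦ CD
    C ↦ AC
    D ↦ BD

A->C, B->CD, C->AC, D->BD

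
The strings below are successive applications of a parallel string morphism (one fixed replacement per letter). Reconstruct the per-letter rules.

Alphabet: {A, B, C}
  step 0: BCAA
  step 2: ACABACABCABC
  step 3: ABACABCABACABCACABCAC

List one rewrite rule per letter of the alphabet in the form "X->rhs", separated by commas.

  step 2 ⇒ step 3: ACABACABCABC ⇒ AB·AC·AB·C·AB·AC·AB·C·AC·AB·C·AC
    A ↦ AB
    B ↦ C
    C ↦ AC

A->AB, B->C, C->AC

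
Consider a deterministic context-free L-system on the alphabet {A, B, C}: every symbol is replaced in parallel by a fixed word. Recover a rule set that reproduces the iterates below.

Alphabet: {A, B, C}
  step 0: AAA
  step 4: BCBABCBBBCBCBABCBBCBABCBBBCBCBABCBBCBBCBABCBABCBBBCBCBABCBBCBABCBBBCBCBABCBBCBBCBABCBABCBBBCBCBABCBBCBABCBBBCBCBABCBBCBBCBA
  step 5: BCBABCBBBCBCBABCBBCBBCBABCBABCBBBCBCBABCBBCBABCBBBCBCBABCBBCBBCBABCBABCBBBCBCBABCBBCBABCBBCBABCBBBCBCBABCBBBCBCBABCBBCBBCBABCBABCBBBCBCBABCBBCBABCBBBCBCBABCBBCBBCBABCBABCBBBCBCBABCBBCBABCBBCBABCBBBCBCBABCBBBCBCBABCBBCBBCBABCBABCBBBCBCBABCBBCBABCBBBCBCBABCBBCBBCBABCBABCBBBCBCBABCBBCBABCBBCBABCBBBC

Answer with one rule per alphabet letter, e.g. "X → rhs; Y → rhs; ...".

  step 4 ⇒ step 5: BCBABCBBBCBCBABCBBCBABCBBBCBCBABCBBCBBCBABCBABCBBBCBCBABCBBCBABCBBBCBCBABCBBCBBCBABCBABCBBBCBCBABCBBCBABCBBBCBCBABCBBCBBCBA ⇒ BCB·A·BCB·BBC·BCB·A·BCB·BCB·BCB·A·BCB·A·BCB·BBC·BCB·A·BCB·BCB·A·BCB·BBC·BCB·A·BCB·BCB·BCB·A·BCB·A·BCB·BBC·BCB·A·BCB·BCB·A·BCB·BCB·A·BCB·BBC·BCB·A·BCB·BBC·BCB·A·BCB·BCB·BCB·A·BCB·A·BCB·BBC·BCB·A·BCB·BCB·A·BCB·BBC·BCB·A·BCB·BCB·BCB·A·BCB·A·BCB·BBC·BCB·A·BCB·BCB·A·BCB·BCB·A·BCB·BBC·BCB·A·BCB·BBC·BCB·A·BCB·BCB·BCB·A·BCB·A·BCB·BBC·BCB·A·BCB·BCB·A·BCB·BBC·BCB·A·BCB·BCB·BCB·A·BCB·A·BCB·BBC·BCB·A·BCB·BCB·A·BCB·BCB·A·BCB·BBC
    A ↦ BBC
    B ↦ BCB
    C ↦ A

A->BBC, B->BCB, C->A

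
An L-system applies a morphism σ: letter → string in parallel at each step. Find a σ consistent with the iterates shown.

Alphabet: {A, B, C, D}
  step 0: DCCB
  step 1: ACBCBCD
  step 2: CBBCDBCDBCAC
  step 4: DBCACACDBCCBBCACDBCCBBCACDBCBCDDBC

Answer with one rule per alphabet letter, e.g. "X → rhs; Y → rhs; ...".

  step 1 ⇒ step 2: ACBCBCD ⇒ CB·BC·D·BC·D·BC·AC
    A ↦ CB
    B ↦ D
    C ↦ BC
    D ↦ AC

A->CB, B->D, C->BC, D->AC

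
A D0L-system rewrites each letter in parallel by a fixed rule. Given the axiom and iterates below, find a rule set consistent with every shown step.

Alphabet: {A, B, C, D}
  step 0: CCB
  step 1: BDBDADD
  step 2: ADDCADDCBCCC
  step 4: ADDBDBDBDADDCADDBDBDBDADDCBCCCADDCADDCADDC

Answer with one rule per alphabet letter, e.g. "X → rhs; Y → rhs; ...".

A->BC, B->ADD, C->BD, D->C

  step 1 ⇒ step 2: BDBDADD ⇒ ADD·C·ADD·C·BC·C·C
    A ↦ BC
    B ↦ ADD
    D ↦ C
  step 0 ⇒ step 1: CCB ⇒ BD·BD·ADD
    C ↦ BD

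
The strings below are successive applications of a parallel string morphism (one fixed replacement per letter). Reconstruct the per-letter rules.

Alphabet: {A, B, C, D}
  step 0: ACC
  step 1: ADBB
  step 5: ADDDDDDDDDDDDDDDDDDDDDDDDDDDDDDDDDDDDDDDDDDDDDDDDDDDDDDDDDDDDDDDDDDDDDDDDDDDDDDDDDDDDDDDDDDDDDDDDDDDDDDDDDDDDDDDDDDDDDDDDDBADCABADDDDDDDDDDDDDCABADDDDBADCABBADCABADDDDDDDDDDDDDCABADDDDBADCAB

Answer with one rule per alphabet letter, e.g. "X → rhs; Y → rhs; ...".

  step 0 ⇒ step 1: ACC ⇒ AD·B·B
    A ↦ AD
    C ↦ B
    B ↦ CAB  (constrained at step 1)
    D ↦ DDD  (constrained at step 1)

A->AD, B->CAB, C->B, D->DDD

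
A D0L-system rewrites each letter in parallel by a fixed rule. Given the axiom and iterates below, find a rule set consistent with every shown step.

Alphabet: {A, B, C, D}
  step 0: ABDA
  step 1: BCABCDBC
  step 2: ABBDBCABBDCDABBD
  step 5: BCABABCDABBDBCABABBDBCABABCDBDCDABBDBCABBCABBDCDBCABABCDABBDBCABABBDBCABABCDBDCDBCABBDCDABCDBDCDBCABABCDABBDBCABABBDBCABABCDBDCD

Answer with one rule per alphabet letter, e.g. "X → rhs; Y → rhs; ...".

  step 1 ⇒ step 2: BCABCDBC ⇒ AB·BD·BC·AB·BD·CD·AB·BD
    A ↦ BC
    B ↦ AB
    C ↦ BD
    D ↦ CD

A->BC, B->AB, C->BD, D->CD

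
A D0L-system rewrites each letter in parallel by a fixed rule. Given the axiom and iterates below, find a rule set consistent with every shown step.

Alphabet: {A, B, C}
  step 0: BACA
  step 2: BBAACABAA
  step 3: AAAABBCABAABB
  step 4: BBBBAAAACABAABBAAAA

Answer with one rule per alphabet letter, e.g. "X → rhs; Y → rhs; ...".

A->B, B->AA, C->CA

  step 3 ⇒ step 4: AAAABBCABAABB ⇒ B·B·B·B·AA·AA·CA·B·AA·B·B·AA·AA
    A ↦ B
    B ↦ AA
    C ↦ CA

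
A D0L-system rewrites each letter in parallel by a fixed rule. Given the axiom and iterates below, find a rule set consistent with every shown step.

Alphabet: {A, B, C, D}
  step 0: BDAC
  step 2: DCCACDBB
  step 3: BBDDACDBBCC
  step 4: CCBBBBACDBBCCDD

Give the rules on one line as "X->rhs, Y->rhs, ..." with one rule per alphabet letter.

A->AC, B->C, C->D, D->BB

  step 3 ⇒ step 4: BBDDACDBBCC ⇒ C·C·BB·BB·AC·D·BB·C·C·D·D
    A ↦ AC
    B ↦ C
    C ↦ D
    D ↦ BB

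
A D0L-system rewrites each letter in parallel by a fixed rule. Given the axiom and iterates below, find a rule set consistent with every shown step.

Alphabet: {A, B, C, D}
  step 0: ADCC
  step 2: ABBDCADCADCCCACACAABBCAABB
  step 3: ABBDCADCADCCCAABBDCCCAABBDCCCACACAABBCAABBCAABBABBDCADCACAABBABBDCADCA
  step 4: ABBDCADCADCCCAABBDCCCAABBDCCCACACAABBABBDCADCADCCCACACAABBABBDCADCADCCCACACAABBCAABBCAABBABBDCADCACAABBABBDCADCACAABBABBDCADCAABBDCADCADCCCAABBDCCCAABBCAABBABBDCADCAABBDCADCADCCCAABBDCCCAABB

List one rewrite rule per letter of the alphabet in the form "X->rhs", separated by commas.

A->ABB, B->DCA, C->CA, D->DCC

  step 3 ⇒ step 4: ABBDCADCADCCCAABBDCCCAABBDCCCACACAABBCAABBCAABBABBDCADCACAABBABBDCADCA ⇒ ABB·DCA·DCA·DCC·CA·ABB·DCC·CA·ABB·DCC·CA·CA·CA·ABB·ABB·DCA·DCA·DCC·CA·CA·CA·ABB·ABB·DCA·DCA·DCC·CA·CA·CA·ABB·CA·ABB·CA·ABB·ABB·DCA·DCA·CA·ABB·ABB·DCA·DCA·CA·ABB·ABB·DCA·DCA·ABB·DCA·DCA·DCC·CA·ABB·DCC·CA·ABB·CA·ABB·ABB·DCA·DCA·ABB·DCA·DCA·DCC·CA·ABB·DCC·CA·ABB
    A ↦ ABB
    B ↦ DCA
    C ↦ CA
    D ↦ DCC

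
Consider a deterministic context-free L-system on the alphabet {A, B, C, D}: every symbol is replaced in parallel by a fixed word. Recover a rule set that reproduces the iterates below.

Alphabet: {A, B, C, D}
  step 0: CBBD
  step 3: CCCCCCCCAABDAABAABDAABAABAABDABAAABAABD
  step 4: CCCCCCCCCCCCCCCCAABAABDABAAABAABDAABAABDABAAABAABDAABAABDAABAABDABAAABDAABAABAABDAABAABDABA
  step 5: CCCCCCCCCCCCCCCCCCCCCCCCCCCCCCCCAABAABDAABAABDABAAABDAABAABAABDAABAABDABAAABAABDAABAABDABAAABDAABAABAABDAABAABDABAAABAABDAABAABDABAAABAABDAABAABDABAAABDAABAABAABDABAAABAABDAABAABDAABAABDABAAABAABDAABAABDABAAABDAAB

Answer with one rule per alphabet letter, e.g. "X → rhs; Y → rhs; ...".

A->AAB, B->D, C->CC, D->ABA

  step 4 ⇒ step 5: CCCCCCCCCCCCCCCCAABAABDABAAABAABDAABAABDABAAABAABDAABAABDAABAABDABAAABDAABAABAABDAABAABDABA ⇒ CC·CC·CC·CC·CC·CC·CC·CC·CC·CC·CC·CC·CC·CC·CC·CC·AAB·AAB·D·AAB·AAB·D·ABA·AAB·D·AAB·AAB·AAB·D·AAB·AAB·D·ABA·AAB·AAB·D·AAB·AAB·D·ABA·AAB·D·AAB·AAB·AAB·D·AAB·AAB·D·ABA·AAB·AAB·D·AAB·AAB·D·ABA·AAB·AAB·D·AAB·AAB·D·ABA·AAB·D·AAB·AAB·AAB·D·ABA·AAB·AAB·D·AAB·AAB·D·AAB·AAB·D·ABA·AAB·AAB·D·AAB·AAB·D·ABA·AAB·D·AAB
    A ↦ AAB
    B ↦ D
    C ↦ CC
    D ↦ ABA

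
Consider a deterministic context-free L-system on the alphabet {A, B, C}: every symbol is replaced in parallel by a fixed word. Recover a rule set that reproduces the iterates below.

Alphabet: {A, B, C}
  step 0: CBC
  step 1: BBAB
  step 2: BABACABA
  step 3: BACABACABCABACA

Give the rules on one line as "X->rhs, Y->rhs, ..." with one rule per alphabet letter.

  step 2 ⇒ step 3: BABACABA ⇒ BA·CA·BA·CA·B·CA·BA·CA
    A ↦ CA
    B ↦ BA
    C ↦ B

A->CA, B->BA, C->B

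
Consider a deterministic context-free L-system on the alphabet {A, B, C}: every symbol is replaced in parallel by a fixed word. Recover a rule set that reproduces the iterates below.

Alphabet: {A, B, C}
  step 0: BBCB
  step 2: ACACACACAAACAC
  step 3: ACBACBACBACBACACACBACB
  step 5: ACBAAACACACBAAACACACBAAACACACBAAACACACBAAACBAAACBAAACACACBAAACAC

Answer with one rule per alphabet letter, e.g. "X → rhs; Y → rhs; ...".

  step 2 ⇒ step 3: ACACACACAAACAC ⇒ AC·B·AC·B·AC·B·AC·B·AC·AC·AC·B·AC·B
    A ↦ AC
    C ↦ B
    B ↦ AA  (constrained at step 0)

A->AC, B->AA, C->B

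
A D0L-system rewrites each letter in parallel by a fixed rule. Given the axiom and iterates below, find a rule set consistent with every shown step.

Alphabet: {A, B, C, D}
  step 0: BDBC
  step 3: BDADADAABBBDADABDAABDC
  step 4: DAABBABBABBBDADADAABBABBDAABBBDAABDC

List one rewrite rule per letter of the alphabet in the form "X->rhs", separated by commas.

A->B, B->DA, C->DC, D->AB

  step 3 ⇒ step 4: BDADADAABBBDADABDAABDC ⇒ DA·AB·B·AB·B·AB·B·B·DA·DA·DA·AB·B·AB·B·DA·AB·B·B·DA·AB·DC
    A ↦ B
    B ↦ DA
    C ↦ DC
    D ↦ AB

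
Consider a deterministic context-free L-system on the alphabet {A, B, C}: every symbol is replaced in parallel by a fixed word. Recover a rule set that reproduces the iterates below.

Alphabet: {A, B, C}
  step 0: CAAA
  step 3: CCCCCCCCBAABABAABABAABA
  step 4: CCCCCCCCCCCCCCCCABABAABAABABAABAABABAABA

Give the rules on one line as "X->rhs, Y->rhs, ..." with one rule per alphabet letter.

  step 3 ⇒ step 4: CCCCCCCCBAABABAABABAABA ⇒ CC·CC·CC·CC·CC·CC·CC·CC·A·BA·BA·A·BA·A·BA·BA·A·BA·A·BA·BA·A·BA
    A ↦ BA
    B ↦ A
    C ↦ CC

A->BA, B->A, C->CC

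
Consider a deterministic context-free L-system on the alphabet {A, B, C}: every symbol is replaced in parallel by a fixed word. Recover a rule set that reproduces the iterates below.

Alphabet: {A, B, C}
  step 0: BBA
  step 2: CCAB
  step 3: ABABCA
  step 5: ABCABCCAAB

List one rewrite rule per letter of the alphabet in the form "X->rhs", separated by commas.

  step 2 ⇒ step 3: CCAB ⇒ AB·AB·C·A
    A ↦ C
    B ↦ A
    C ↦ AB

A->C, B->A, C->AB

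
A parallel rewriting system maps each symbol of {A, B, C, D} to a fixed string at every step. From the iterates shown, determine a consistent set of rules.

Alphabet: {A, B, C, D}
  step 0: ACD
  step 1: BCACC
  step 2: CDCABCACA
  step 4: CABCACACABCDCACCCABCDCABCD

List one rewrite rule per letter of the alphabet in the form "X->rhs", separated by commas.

  step 1 ⇒ step 2: BCACC ⇒ CD·CA·B·CA·CA
    A ↦ B
    B ↦ CD
    C ↦ CA
  step 0 ⇒ step 1: ACD ⇒ B·CA·CC
    D ↦ CC

A->B, B->CD, C->CA, D->CC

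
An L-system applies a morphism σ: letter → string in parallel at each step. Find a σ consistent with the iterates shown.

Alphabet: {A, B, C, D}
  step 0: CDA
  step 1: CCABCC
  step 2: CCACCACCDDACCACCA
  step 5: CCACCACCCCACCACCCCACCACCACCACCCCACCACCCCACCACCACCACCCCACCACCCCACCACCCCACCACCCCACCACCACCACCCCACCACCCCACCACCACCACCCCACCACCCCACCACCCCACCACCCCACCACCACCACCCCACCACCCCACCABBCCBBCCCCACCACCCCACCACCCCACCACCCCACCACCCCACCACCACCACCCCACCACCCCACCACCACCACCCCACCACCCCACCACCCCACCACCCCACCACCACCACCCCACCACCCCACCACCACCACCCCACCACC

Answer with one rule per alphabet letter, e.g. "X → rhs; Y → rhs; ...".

A->CC, B->DDA, C->CCA, D->B

  step 1 ⇒ step 2: CCABCC ⇒ CCA·CCA·CC·DDA·CCA·CCA
    A ↦ CC
    B ↦ DDA
    C ↦ CCA
  step 0 ⇒ step 1: CDA ⇒ CCA·B·CC
    D ↦ B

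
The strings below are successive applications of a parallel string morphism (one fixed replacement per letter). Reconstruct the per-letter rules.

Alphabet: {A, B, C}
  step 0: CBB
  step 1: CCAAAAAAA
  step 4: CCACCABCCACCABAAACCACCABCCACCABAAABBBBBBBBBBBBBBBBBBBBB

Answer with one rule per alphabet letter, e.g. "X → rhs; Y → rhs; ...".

  step 0 ⇒ step 1: CBB ⇒ CCA·AAA·AAA
    B ↦ AAA
    C ↦ CCA
    A ↦ B  (constrained at step 1)

A->B, B->AAA, C->CCA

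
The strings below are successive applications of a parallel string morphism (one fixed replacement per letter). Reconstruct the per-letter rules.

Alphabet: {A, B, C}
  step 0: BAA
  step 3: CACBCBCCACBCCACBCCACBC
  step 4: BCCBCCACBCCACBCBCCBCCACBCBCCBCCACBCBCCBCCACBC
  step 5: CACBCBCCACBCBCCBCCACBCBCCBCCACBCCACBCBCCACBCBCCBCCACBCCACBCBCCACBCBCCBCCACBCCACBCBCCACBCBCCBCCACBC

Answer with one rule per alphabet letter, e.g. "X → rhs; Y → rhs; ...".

A->C, B->CAC, C->BC

  step 4 ⇒ step 5: BCCBCCACBCCACBCBCCBCCACBCBCCBCCACBCBCCBCCACBC ⇒ CAC·BC·BC·CAC·BC·BC·C·BC·CAC·BC·BC·C·BC·CAC·BC·CAC·BC·BC·CAC·BC·BC·C·BC·CAC·BC·CAC·BC·BC·CAC·BC·BC·C·BC·CAC·BC·CAC·BC·BC·CAC·BC·BC·C·BC·CAC·BC
    A ↦ C
    B ↦ CAC
    C ↦ BC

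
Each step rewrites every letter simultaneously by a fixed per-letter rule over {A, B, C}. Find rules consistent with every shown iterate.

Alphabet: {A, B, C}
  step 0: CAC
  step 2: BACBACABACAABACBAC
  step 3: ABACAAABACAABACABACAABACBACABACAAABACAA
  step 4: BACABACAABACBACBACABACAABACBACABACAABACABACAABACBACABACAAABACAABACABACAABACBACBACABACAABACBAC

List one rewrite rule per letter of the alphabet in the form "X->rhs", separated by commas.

A->BAC, B->A, C->AA

  step 3 ⇒ step 4: ABACAAABACAABACABACAABACBACABACAAABACAA ⇒ BAC·A·BAC·AA·BAC·BAC·BAC·A·BAC·AA·BAC·BAC·A·BAC·AA·BAC·A·BAC·AA·BAC·BAC·A·BAC·AA·A·BAC·AA·BAC·A·BAC·AA·BAC·BAC·BAC·A·BAC·AA·BAC·BAC
    A ↦ BAC
    B ↦ A
    C ↦ AA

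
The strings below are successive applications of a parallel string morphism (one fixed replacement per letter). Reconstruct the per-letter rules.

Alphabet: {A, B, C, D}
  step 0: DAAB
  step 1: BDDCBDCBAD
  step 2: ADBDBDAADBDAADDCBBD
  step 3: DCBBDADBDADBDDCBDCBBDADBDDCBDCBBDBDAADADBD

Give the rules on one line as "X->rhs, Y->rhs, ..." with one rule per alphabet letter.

A->DCB, B->AD, C->A, D->BD

  step 2 ⇒ step 3: ADBDBDAADBDAADDCBBD ⇒ DCB·BD·AD·BD·AD·BD·DCB·DCB·BD·AD·BD·DCB·DCB·BD·BD·A·AD·AD·BD
    A ↦ DCB
    B ↦ AD
    C ↦ A
    D ↦ BD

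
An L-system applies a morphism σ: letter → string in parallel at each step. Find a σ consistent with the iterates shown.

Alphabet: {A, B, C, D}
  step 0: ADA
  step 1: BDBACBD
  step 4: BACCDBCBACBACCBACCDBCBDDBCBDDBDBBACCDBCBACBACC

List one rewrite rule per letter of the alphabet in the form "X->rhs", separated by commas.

A->BD, B->C, C->DB, D->BAC

  step 0 ⇒ step 1: ADA ⇒ BD·BAC·BD
    A ↦ BD
    D ↦ BAC
    B ↦ C  (constrained at step 1)
    C ↦ DB  (constrained at step 1)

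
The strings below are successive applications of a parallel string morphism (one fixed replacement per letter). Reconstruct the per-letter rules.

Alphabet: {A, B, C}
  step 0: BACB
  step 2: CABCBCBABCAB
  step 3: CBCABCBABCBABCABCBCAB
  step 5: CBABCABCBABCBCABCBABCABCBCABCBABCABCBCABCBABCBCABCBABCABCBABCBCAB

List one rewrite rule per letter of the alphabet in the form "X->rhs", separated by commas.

A->C, B->AB, C->CB

  step 2 ⇒ step 3: CABCBCBABCAB ⇒ CB·C·AB·CB·AB·CB·AB·C·AB·CB·C·AB
    A ↦ C
    B ↦ AB
    C ↦ CB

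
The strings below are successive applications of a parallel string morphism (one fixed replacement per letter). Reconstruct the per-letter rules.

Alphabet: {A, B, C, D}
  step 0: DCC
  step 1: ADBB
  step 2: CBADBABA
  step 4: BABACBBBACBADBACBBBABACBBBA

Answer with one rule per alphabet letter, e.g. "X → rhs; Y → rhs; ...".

A->CB, B->BA, C->B, D->AD

  step 1 ⇒ step 2: ADBB ⇒ CB·AD·BA·BA
    A ↦ CB
    B ↦ BA
    D ↦ AD
  step 0 ⇒ step 1: DCC ⇒ AD·B·B
    C ↦ B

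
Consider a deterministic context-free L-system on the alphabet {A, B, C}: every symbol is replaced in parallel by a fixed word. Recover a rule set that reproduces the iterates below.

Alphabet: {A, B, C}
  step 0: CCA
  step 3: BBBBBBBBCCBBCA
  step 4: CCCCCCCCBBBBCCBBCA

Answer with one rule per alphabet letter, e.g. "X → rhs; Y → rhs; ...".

  step 3 ⇒ step 4: BBBBBBBBCCBBCA ⇒ C·C·C·C·C·C·C·C·BB·BB·C·C·BB·CA
    A ↦ CA
    B ↦ C
    C ↦ BB

A->CA, B->C, C->BB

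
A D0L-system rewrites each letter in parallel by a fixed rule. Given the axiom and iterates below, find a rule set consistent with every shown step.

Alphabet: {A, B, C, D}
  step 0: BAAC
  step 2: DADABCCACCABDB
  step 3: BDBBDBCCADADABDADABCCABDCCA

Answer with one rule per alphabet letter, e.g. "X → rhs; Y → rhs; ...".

A->B, B->CCA, C->DA, D->BD

  step 2 ⇒ step 3: DADABCCACCABDB ⇒ BD·B·BD·B·CCA·DA·DA·B·DA·DA·B·CCA·BD·CCA
    A ↦ B
    B ↦ CCA
    C ↦ DA
    D ↦ BD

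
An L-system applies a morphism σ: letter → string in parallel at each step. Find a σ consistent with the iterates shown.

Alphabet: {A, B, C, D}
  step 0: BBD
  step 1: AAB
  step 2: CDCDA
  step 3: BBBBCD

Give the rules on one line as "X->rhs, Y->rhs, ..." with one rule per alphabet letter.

A->CD, B->A, C->B, D->B

  step 2 ⇒ step 3: CDCDA ⇒ B·B·B·B·CD
    A ↦ CD
    C ↦ B
    D ↦ B
  step 0 ⇒ step 1: BBD ⇒ A·A·B
    B ↦ A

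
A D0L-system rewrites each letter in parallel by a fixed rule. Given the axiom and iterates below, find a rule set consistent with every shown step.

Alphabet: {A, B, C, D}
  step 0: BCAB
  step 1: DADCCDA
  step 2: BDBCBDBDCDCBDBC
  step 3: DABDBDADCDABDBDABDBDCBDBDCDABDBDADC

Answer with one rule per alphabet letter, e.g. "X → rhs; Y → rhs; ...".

  step 2 ⇒ step 3: BDBCBDBDCDCBDBC ⇒ DA·BDB·DA·DC·DA·BDB·DA·BDB·DC·BDB·DC·DA·BDB·DA·DC
    B ↦ DA
    C ↦ DC
    D ↦ BDB
  step 0 ⇒ step 1: BCAB ⇒ DA·DC·C·DA
    A ↦ C

A->C, B->DA, C->DC, D->BDB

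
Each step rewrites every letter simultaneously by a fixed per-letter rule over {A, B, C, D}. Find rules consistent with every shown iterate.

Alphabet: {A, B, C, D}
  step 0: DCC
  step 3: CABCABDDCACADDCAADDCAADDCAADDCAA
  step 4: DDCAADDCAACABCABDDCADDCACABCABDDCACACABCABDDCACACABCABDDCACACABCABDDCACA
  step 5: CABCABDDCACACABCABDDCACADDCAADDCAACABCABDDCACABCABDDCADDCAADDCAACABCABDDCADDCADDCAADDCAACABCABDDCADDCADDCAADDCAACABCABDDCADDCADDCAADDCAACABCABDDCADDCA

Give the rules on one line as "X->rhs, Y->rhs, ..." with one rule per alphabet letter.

  step 4 ⇒ step 5: DDCAADDCAACABCABDDCADDCACABCABDDCACACABCABDDCACACABCABDDCACACABCABDDCACA ⇒ CAB·CAB·DD·CA·CA·CAB·CAB·DD·CA·CA·DD·CA·A·DD·CA·A·CAB·CAB·DD·CA·CAB·CAB·DD·CA·DD·CA·A·DD·CA·A·CAB·CAB·DD·CA·DD·CA·DD·CA·A·DD·CA·A·CAB·CAB·DD·CA·DD·CA·DD·CA·A·DD·CA·A·CAB·CAB·DD·CA·DD·CA·DD·CA·A·DD·CA·A·CAB·CAB·DD·CA·DD·CA
    A ↦ CA
    B ↦ A
    C ↦ DD
    D ↦ CAB

A->CA, B->A, C->DD, D->CAB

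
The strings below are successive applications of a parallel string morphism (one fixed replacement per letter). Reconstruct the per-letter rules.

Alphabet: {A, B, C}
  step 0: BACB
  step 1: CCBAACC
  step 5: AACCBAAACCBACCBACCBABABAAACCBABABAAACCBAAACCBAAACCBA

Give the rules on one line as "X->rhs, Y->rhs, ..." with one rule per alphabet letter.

A->BA, B->CC, C->A

  step 0 ⇒ step 1: BACB ⇒ CC·BA·A·CC
    A ↦ BA
    B ↦ CC
    C ↦ A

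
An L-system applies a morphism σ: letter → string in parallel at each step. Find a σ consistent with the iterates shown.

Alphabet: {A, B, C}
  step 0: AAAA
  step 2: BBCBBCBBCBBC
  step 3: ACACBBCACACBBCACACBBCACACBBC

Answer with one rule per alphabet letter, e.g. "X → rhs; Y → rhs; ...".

  step 2 ⇒ step 3: BBCBBCBBCBBC ⇒ AC·AC·BBC·AC·AC·BBC·AC·AC·BBC·AC·AC·BBC
    B ↦ AC
    C ↦ BBC
    A ↦ C  (constrained at step 0)

A->C, B->AC, C->BBC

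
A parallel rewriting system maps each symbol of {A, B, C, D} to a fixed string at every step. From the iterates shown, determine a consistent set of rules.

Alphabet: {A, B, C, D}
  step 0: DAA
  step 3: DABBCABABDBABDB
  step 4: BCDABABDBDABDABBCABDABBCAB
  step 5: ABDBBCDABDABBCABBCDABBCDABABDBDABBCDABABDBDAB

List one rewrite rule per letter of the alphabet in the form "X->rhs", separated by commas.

A->D, B->AB, C->DB, D->BC

  step 4 ⇒ step 5: BCDABABDBDABDABBCABDABBCAB ⇒ AB·DB·BC·D·AB·D·AB·BC·AB·BC·D·AB·BC·D·AB·AB·DB·D·AB·BC·D·AB·AB·DB·D·AB
    A ↦ D
    B ↦ AB
    C ↦ DB
    D ↦ BC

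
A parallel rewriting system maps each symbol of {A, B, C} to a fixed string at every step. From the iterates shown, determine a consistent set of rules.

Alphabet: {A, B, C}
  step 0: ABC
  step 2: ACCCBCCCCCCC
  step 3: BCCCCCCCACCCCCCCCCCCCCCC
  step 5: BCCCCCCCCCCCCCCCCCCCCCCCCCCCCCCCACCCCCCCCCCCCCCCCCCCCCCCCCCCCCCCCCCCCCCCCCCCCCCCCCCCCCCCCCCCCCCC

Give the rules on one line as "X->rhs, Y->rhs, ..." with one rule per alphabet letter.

  step 2 ⇒ step 3: ACCCBCCCCCCC ⇒ BC·CC·CC·CC·AC·CC·CC·CC·CC·CC·CC·CC
    A ↦ BC
    B ↦ AC
    C ↦ CC

A->BC, B->AC, C->CC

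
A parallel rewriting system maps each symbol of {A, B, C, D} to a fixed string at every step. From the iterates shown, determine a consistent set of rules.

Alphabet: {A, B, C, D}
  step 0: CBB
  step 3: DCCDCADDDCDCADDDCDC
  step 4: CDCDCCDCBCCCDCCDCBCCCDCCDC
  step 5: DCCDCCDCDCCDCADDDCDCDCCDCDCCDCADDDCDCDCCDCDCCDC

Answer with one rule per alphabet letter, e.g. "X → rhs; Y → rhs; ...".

  step 4 ⇒ step 5: CDCDCCDCBCCCDCCDCBCCCDCCDC ⇒ DC·C·DC·C·DC·DC·C·DC·ADD·DC·DC·DC·C·DC·DC·C·DC·ADD·DC·DC·DC·C·DC·DC·C·DC
    B ↦ ADD
    C ↦ DC
    D ↦ C
  step 3 ⇒ step 4: DCCDCADDDCDCADDDCDC ⇒ C·DC·DC·C·DC·B·C·C·C·DC·C·DC·B·C·C·C·DC·C·DC
    A ↦ B

A->B, B->ADD, C->DC, D->C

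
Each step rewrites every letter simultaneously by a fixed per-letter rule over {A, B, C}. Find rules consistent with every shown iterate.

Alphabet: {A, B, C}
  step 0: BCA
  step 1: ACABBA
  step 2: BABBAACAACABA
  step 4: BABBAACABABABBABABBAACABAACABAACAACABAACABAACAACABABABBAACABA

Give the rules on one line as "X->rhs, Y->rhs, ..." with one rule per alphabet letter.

  step 1 ⇒ step 2: ACABBA ⇒ BA·B·BA·ACA·ACA·BA
    A ↦ BA
    B ↦ ACA
    C ↦ B

A->BA, B->ACA, C->B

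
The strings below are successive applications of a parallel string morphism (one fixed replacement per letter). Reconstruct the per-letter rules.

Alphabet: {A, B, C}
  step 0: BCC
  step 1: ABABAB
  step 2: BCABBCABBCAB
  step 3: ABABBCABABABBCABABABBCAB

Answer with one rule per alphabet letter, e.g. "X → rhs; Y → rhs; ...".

  step 2 ⇒ step 3: BCABBCABBCAB ⇒ AB·AB·BC·AB·AB·AB·BC·AB·AB·AB·BC·AB
    A ↦ BC
    B ↦ AB
    C ↦ AB

A->BC, B->AB, C->AB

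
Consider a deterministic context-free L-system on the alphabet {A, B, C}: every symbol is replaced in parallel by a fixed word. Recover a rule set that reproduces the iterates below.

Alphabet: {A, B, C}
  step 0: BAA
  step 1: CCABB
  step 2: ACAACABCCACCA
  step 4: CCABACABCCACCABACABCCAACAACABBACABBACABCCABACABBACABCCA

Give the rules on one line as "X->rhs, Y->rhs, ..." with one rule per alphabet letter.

A->B, B->CCA, C->ACA

  step 1 ⇒ step 2: CCABB ⇒ ACA·ACA·B·CCA·CCA
    A ↦ B
    B ↦ CCA
    C ↦ ACA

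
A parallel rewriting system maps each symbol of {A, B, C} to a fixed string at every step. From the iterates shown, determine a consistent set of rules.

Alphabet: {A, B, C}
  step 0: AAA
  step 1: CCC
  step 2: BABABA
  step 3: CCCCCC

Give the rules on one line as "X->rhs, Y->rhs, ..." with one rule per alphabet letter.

A->C, B->C, C->BA

  step 2 ⇒ step 3: BABABA ⇒ C·C·C·C·C·C
    A ↦ C
    B ↦ C
  step 1 ⇒ step 2: CCC ⇒ BA·BA·BA
    C ↦ BA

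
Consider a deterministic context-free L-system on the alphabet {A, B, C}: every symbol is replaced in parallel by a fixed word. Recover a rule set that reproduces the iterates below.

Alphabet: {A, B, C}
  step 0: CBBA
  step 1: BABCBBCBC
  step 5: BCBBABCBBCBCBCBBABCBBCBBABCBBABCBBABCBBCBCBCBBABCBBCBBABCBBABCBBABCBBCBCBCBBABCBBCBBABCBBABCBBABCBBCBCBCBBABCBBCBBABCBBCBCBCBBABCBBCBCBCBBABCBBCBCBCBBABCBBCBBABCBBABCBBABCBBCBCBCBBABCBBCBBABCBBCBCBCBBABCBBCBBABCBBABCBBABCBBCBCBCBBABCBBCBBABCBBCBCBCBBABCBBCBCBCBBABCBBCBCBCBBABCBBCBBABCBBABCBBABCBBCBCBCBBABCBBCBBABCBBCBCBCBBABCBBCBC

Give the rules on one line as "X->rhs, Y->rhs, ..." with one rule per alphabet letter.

  step 0 ⇒ step 1: CBBA ⇒ BA·BCB·BCB·C
    A ↦ C
    B ↦ BCB
    C ↦ BA

A->C, B->BCB, C->BA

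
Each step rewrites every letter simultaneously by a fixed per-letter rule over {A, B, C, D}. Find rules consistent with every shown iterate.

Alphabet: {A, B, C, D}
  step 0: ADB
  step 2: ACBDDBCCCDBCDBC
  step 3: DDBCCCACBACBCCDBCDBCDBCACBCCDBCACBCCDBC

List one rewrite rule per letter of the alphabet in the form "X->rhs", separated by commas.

  step 2 ⇒ step 3: ACBDDBCCCDBCDBC ⇒ D·DBC·CC·ACB·ACB·CC·DBC·DBC·DBC·ACB·CC·DBC·ACB·CC·DBC
    A ↦ D
    B ↦ CC
    C ↦ DBC
    D ↦ ACB

A->D, B->CC, C->DBC, D->ACB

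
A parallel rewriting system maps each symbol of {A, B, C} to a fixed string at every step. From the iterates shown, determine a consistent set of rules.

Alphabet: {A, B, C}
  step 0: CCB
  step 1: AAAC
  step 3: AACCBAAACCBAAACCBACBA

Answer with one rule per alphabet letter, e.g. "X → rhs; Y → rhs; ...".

A->CBA, B->AC, C->A

  step 0 ⇒ step 1: CCB ⇒ A·A·AC
    B ↦ AC
    C ↦ A
    A ↦ CBA  (constrained at step 1)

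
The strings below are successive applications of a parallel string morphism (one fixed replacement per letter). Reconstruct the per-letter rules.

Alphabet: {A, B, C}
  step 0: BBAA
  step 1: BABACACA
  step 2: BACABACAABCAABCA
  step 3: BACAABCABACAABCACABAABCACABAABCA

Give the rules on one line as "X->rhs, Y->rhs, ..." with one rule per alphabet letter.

A->CA, B->BA, C->AB

  step 2 ⇒ step 3: BACABACAABCAABCA ⇒ BA·CA·AB·CA·BA·CA·AB·CA·CA·BA·AB·CA·CA·BA·AB·CA
    A ↦ CA
    B ↦ BA
    C ↦ AB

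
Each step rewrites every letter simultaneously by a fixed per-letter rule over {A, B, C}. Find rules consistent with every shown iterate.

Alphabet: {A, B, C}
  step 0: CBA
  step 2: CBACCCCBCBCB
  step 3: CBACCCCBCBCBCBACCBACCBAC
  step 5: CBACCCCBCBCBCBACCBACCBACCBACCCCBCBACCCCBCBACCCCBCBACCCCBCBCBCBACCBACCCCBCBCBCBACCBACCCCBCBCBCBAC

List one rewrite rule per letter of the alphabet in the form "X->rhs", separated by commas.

A->CC, B->AC, C->CB

  step 2 ⇒ step 3: CBACCCCBCBCB ⇒ CB·AC·CC·CB·CB·CB·CB·AC·CB·AC·CB·AC
    A ↦ CC
    B ↦ AC
    C ↦ CB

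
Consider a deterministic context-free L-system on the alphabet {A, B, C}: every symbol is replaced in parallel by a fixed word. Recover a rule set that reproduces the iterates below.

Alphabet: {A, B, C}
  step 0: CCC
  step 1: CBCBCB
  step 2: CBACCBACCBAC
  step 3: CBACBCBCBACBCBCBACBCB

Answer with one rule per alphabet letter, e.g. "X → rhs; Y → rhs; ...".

A->B, B->AC, C->CB

  step 2 ⇒ step 3: CBACCBACCBAC ⇒ CB·AC·B·CB·CB·AC·B·CB·CB·AC·B·CB
    A ↦ B
    B ↦ AC
    C ↦ CB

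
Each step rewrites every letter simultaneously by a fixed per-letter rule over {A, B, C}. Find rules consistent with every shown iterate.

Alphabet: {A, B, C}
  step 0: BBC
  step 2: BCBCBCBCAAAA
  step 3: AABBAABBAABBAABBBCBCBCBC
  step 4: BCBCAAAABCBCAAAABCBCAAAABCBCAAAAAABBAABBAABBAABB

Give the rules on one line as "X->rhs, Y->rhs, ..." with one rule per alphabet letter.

A->BC, B->AA, C->BB

  step 3 ⇒ step 4: AABBAABBAABBAABBBCBCBCBC ⇒ BC·BC·AA·AA·BC·BC·AA·AA·BC·BC·AA·AA·BC·BC·AA·AA·AA·BB·AA·BB·AA·BB·AA·BB
    A ↦ BC
    B ↦ AA
    C ↦ BB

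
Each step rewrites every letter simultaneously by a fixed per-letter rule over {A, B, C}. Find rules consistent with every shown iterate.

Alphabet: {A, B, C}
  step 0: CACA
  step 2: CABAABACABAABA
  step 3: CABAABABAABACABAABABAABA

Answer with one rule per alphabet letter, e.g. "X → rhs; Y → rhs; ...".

  step 2 ⇒ step 3: CABAABACABAABA ⇒ CA·BA·A·BA·BA·A·BA·CA·BA·A·BA·BA·A·BA
    A ↦ BA
    B ↦ A
    C ↦ CA

A->BA, B->A, C->CA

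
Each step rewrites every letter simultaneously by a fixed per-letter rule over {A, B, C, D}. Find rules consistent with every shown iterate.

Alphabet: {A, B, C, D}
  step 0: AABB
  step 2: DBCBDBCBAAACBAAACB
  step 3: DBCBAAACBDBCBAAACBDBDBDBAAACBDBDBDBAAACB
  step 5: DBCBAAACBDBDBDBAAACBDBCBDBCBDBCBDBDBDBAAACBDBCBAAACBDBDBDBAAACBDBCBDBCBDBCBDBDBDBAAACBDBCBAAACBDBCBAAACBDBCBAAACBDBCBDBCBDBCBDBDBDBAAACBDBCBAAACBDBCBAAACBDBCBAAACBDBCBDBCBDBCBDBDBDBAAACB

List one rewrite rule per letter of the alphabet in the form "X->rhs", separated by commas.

  step 2 ⇒ step 3: DBCBDBCBAAACBAAACB ⇒ DB·CB·AAA·CB·DB·CB·AAA·CB·DB·DB·DB·AAA·CB·DB·DB·DB·AAA·CB
    A ↦ DB
    B ↦ CB
    C ↦ AAA
    D ↦ DB

A->DB, B->CB, C->AAA, D->DB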